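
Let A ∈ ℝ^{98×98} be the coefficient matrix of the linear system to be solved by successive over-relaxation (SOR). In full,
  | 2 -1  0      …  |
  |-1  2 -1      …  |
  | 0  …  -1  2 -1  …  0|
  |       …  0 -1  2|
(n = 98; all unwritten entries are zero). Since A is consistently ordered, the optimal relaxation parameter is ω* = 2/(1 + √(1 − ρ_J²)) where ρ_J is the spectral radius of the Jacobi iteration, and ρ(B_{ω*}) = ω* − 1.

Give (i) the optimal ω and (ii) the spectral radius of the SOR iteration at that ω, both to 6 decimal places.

ω* = 1.938496, ρ_SOR = 0.938496

[ρ_J] n=98: ρ(B_J) = cos(π/(n+1)) = cos(π/99) = 0.999497.
root = sin(π/99) = 0.0317279  (since 1−cos² = sin²).
ω* = 2 / (1 + 0.0317279) = 2 / 1.0317279 ≈ 1.938496.
Hence ρ(B_{ω*}) = 1.938496 − 1 = 0.938496.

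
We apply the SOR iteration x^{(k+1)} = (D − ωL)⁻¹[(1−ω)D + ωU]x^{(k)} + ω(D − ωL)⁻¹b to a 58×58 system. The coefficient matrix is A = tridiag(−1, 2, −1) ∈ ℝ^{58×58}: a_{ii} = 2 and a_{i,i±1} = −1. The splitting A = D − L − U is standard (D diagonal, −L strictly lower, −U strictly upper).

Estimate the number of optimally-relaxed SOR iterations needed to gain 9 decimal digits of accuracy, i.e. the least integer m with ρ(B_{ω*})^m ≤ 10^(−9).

B_J for the 58×58 system has eigenvalues cos(kπ/59); ρ_J = cos(π/59) = 0.9985827.
√(1−ρ_J²) = |sin(π/59)| = 0.0532222
ω* = 2/(1+0.0532222) = 1.8989345
ρ_SOR = ω* − 1 = 1.8989345 − 1 = 0.8989345.
(0.8989345)^m ≤ 10^{−9}  ⇒  m·ln(0.8989345) ≤ −9·ln10  ⇒  m ≥ 194.503  ⇒  m = 195

m = 195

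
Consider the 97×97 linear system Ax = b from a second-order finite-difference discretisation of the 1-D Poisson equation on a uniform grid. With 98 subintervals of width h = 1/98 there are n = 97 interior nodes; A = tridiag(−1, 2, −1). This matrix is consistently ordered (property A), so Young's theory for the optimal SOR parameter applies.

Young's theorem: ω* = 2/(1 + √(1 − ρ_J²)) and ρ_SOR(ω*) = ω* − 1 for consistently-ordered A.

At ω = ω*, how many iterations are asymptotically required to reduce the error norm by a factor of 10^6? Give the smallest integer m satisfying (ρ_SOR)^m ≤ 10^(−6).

m = 216

½·tridiag(1,0,1) at n=97: λ_k = cos(kπ/98); max |λ| at k=1 ⇒ ρ_J = cos(π/98) ≈ 0.9994862.
√(1−ρ_J²) simplifies to sin(π/98) = 0.0320516.
ω* = 2/(1+0.0320516) = 1.9378876
and ρ(B_{ω*}) = 1.9378876 − 1 = 0.9378876.
Need (0.9378876)^m ≤ 10^(−6): m ≥ 6·ln10/|ln 0.9378876| = 13.8155/0.0641252 = 215.446 ⇒ m = 216.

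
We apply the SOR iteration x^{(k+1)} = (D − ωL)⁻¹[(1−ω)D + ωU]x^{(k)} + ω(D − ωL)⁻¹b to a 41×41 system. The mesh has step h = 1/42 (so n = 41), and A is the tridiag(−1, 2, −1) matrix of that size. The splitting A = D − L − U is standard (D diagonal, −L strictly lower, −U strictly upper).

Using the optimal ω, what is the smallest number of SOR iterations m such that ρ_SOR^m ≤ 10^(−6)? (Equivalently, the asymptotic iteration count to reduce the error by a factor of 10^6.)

m = 93

½·tridiag(1,0,1) at n=41: λ_k = cos(kπ/42); max |λ| at k=1 ⇒ ρ_J = cos(π/42) ≈ 0.9972038.
√(1 − cos²(π/42)) = sin(π/42) ≈ 0.0747301.
ω* = 2 / (1 + 0.0747301) = 2 / 1.0747301 ≈ 1.8609323.
ρ_SOR = ω* − 1 ≈ 0.8609323.
m ≥ 6·ln10 / (−ln 0.8609323) = 92.264; smallest integer m = 93.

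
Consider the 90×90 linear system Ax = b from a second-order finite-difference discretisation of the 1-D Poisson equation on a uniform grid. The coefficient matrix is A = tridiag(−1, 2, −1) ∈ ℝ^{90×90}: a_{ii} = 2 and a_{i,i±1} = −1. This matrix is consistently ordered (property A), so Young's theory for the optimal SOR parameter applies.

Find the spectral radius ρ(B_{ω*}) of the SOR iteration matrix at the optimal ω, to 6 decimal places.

ρ_SOR = 0.933271

B_J for the 90×90 system has eigenvalues cos(kπ/91); ρ_J = cos(π/91) = 0.999404.
√(1−ρ_J²) simplifies to sin(π/91) = 0.0345161.
ω* = 2/(1 + 0.0345161) = 2/1.0345161 = 1.933271.
ρ(B_{ω*}) = ω*−1 = 0.933271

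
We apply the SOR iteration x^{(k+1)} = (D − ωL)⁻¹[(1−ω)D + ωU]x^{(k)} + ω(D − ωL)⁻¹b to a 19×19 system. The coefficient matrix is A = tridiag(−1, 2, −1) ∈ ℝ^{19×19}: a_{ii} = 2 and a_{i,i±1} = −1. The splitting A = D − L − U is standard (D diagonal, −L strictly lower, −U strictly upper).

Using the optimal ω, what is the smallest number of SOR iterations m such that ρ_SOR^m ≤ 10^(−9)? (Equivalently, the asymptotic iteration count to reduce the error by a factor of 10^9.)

m = 66

n=19: λ(B_J) = 1 − λ(A)/2 = cos(kπ/20); k=1 gives ρ_J = 0.9876883.
root = sin(π/20) = 0.1564345  (since 1−cos² = sin²).
So ω* = 2/1.1564345 = 1.7294538 (Young).
and ρ(B_{ω*}) = 1.7294538 − 1 = 0.7294538.
ρ_SOR^m ≤ 10^(−9) ⇔ m ≥ 9·ln10/(−ln 0.7294538) = 20.7233/0.315459 = 65.693; m = ⌈65.693⌉ = 66.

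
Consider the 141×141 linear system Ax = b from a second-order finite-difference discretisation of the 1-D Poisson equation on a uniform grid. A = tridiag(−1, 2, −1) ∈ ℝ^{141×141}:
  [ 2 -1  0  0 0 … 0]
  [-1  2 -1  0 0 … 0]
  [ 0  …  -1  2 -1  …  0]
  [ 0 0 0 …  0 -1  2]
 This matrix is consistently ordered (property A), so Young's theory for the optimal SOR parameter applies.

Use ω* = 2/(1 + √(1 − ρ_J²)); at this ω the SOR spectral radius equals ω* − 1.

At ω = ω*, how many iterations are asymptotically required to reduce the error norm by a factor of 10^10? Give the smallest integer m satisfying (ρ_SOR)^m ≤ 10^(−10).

spectrum of D⁻¹(L+U) = {cos(kπ/142) : 1≤k≤141}; ρ_J = cos(π/142) = 0.9997553.
√(1 − cos²(π/142)) = sin(π/142) ≈ 0.0221221.
ω* = 2 / (1 + 0.0221221) = 2 / 1.0221221 ≈ 1.9567134.
ρ(B_{ω*}) = ω*−1 = 0.9567134
m ≥ 10·ln10 / (−ln 0.9567134) = 520.343; smallest integer m = 521.

m = 521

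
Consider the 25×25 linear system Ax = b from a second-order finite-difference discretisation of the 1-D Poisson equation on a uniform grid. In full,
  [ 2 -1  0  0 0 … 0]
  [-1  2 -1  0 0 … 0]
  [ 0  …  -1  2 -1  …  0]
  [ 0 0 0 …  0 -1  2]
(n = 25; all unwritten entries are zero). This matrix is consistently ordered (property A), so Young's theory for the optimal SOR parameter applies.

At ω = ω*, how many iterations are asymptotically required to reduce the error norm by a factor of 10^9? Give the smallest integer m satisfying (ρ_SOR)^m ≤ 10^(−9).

m = 86

With n=25, ρ(Jacobi) = cos(π/26) = 0.9927089.
√(1−ρ_J²) simplifies to sin(π/26) = 0.1205367.
Young: ω* = 2/(1+√(1−ρ_J²)) = 2/(1+0.1205367) = 2/1.1205367 = 1.7848590.
ρ_SOR = ω* − 1 ≈ 0.7848590.
9·ln10 = 20.7233; −ln(0.7848590) = 0.242251; m = ⌈20.7233/0.242251⌉ = ⌈85.545⌉ = 86.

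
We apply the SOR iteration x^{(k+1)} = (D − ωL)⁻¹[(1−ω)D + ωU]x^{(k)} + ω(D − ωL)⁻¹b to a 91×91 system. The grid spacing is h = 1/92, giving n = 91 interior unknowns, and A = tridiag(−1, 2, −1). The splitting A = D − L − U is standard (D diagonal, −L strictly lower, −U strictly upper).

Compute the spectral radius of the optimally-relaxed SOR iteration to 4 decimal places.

ρ_J = max_k |cos(kπ/92)| = cos(π/92) = 0.9994
root = sin(π/92) = 0.03414  (since 1−cos² = sin²).
Young: ω* = 2/(1+√(1−ρ_J²)) = 2/(1+0.03414) = 2/1.03414 = 1.9340.
ρ_SOR = ω* − 1 = 1.9340 − 1 = 0.9340.

ρ_SOR = 0.9340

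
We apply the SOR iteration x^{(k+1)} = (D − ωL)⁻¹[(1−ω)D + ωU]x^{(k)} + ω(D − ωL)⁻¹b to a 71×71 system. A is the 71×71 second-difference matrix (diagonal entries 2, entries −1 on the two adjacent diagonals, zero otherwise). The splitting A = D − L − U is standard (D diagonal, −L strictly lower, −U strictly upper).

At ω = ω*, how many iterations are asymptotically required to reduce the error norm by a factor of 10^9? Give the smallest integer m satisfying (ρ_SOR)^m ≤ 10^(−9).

[ρ_J] n=71: ρ(B_J) = cos(π/(n+1)) = cos(π/72) = 0.9990482.
√(1−ρ_J²) = |sin(π/72)| = 0.0436194
Young: ω* = 2/(1+√(1−ρ_J²)) = 2/(1+0.0436194) = 2/1.0436194 = 1.9164075.
ρ_SOR = ω* − 1 ≈ 0.9164075.
m ≥ 9·ln10 / (−ln 0.9164075) = 237.396; smallest integer m = 238.

m = 238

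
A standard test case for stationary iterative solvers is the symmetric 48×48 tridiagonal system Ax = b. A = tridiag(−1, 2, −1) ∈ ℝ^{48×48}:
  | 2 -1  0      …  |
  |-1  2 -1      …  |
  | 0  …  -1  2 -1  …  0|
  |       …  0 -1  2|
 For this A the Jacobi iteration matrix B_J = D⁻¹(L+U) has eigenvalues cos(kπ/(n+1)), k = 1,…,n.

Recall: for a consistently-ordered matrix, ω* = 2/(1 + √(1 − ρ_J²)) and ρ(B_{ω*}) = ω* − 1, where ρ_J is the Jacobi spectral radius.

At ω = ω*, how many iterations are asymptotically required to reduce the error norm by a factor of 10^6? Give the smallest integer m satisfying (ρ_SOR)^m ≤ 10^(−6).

m = 108

With n=48, ρ(Jacobi) = cos(π/49) = 0.9979454.
root = sin(π/49) = 0.0640702  (since 1−cos² = sin²).
ω* = 2 / (1 + 0.0640702) = 2 / 1.0640702 ≈ 1.8795752.
[ρ_SOR] ω* − 1 = 0.8795752.
ρ_SOR^m ≤ 10^(−6) ⇔ m ≥ 6·ln10/(−ln 0.8795752) = 13.8155/0.128316 = 107.668; m = ⌈107.668⌉ = 108.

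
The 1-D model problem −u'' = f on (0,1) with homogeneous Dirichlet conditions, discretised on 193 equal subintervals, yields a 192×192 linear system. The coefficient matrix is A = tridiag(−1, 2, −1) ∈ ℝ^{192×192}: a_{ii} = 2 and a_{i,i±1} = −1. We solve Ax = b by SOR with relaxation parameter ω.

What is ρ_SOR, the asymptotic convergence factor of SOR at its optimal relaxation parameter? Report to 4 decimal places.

½·tridiag(1,0,1) at n=192: λ_k = cos(kπ/193); max |λ| at k=1 ⇒ ρ_J = cos(π/193) ≈ 0.9999.
root = sin(π/193) = 0.01628  (since 1−cos² = sin²).
Then 2/(1+√(1−ρ_J²)) = 2/(1+0.01628); ω* = 2/1.01628 = 1.9680.
[ρ_SOR] ω* − 1 = 0.9680.

ρ_SOR = 0.9680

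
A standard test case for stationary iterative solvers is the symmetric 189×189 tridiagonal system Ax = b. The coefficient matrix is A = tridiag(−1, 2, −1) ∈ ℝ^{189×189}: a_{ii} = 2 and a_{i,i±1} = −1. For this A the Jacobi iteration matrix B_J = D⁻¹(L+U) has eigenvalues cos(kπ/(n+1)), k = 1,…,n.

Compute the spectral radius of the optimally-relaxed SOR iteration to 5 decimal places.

spectrum of D⁻¹(L+U) = {cos(kπ/190) : 1≤k≤189}; ρ_J = cos(π/190) = 0.99986.
√(1−ρ_J²) = |sin(π/190)| = 0.016534
ω* = 2/(1 + 0.016534) = 2/1.016534 = 1.96747.
and ρ(B_{ω*}) = 1.96747 − 1 = 0.96747.

ρ_SOR = 0.96747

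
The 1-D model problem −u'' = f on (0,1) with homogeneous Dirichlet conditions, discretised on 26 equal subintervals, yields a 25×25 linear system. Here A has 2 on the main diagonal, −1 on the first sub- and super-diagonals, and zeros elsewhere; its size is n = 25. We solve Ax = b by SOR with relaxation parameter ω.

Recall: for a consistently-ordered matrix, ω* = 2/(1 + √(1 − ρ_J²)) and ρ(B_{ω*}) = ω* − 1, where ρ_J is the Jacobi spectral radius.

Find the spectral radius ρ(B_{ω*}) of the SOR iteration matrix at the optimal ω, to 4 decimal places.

B_J for the 25×25 system has eigenvalues cos(kπ/26); ρ_J = cos(π/26) = 0.9927.
1 − cos²(π/26) = sin²(π/26) ⇒ √(1−ρ_J²) = sin(π/26) = 0.12054.
[ω*] 2 ÷ (1 + 0.12054) = 2 ÷ 1.12054 = 1.7849.
ρ_SOR = ω* − 1 = 1.7849 − 1 = 0.7849.

ρ_SOR = 0.7849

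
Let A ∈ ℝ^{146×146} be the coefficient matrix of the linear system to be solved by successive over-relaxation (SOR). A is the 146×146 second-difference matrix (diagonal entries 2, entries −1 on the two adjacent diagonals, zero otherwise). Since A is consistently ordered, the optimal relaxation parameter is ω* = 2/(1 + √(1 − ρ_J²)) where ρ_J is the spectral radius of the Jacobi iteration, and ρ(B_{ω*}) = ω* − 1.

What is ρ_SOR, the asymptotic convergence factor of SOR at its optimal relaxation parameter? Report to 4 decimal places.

With n=146, ρ(Jacobi) = cos(π/147) = 0.9998.
√(1−ρ_J²) = |sin(π/147)| = 0.02137
ω* = 2 / (1 + 0.02137) = 2 / 1.02137 ≈ 1.9582.
ρ_SOR = ω* − 1 = 1.9582 − 1 = 0.9582.

ρ_SOR = 0.9582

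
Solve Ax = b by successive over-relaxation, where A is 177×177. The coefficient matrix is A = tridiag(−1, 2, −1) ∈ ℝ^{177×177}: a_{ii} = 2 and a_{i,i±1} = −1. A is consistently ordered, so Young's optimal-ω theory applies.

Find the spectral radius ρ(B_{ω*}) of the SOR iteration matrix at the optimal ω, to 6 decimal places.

n=177: λ(B_J) = 1 − λ(A)/2 = cos(kπ/178); k=1 gives ρ_J = 0.999844.
root = sin(π/178) = 0.0176485  (since 1−cos² = sin²).
[ω*] 2 ÷ (1 + 0.0176485) = 2 ÷ 1.0176485 = 1.965315.
ρ(B_{ω*}) = ω*−1 = 0.965315

ρ_SOR = 0.965315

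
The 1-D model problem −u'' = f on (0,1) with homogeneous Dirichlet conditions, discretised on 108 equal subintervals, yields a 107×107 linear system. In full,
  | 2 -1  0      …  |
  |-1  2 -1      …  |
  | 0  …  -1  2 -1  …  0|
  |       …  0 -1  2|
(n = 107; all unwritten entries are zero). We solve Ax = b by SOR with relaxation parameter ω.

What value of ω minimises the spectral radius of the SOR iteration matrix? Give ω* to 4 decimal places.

ω* = 1.9435

½·tridiag(1,0,1) at n=107: λ_k = cos(kπ/108); max |λ| at k=1 ⇒ ρ_J = cos(π/108) ≈ 0.9996.
√(1−ρ_J²) simplifies to sin(π/108) = 0.02908.
ω* = 2 / (1 + 0.02908) = 2 / 1.02908 ≈ 1.9435.
ρ(B_{ω*}) = ω*−1 = 0.9435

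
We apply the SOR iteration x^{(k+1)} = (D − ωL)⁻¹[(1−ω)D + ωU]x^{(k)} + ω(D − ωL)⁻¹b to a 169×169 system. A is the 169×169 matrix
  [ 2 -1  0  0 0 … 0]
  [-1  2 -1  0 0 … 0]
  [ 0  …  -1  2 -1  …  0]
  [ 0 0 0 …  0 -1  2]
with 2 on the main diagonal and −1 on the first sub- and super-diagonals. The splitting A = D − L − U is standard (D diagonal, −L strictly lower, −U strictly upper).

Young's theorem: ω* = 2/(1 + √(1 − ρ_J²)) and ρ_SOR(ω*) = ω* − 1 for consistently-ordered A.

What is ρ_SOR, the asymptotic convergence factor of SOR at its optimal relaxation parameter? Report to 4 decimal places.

ρ_SOR = 0.9637

½·tridiag(1,0,1) at n=169: λ_k = cos(kπ/170); max |λ| at k=1 ⇒ ρ_J = cos(π/170) ≈ 0.9998.
1 − cos²(π/170) = sin²(π/170) ⇒ √(1−ρ_J²) = sin(π/170) = 0.01848.
[ω*] 2 ÷ (1 + 0.01848) = 2 ÷ 1.01848 = 1.9637.
and ρ(B_{ω*}) = 1.9637 − 1 = 0.9637.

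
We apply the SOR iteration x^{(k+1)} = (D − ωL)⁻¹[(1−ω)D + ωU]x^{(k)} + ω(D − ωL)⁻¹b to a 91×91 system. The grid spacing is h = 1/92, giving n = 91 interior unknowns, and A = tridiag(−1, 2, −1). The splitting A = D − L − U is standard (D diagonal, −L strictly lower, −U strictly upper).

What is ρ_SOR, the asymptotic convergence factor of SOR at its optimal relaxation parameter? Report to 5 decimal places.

ρ_SOR = 0.93397

B_J for the 91×91 system has eigenvalues cos(kπ/92); ρ_J = cos(π/92) = 0.99942.
√(1 − cos²(π/92)) = sin(π/92) ≈ 0.034141.
ω* = 2/(1+0.034141) = 1.93397
and ρ(B_{ω*}) = 1.93397 − 1 = 0.93397.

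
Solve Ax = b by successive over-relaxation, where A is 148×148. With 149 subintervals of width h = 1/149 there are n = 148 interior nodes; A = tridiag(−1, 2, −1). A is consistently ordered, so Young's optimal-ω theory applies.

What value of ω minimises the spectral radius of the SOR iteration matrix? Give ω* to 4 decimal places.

½·tridiag(1,0,1) at n=148: λ_k = cos(kπ/149); max |λ| at k=1 ⇒ ρ_J = cos(π/149) ≈ 0.9998.
1 − cos²(π/149) = sin²(π/149) ⇒ √(1−ρ_J²) = sin(π/149) = 0.02108.
[ω*] 2 ÷ (1 + 0.02108) = 2 ÷ 1.02108 = 1.9587.
ρ_SOR = ω* − 1 ≈ 0.9587.

ω* = 1.9587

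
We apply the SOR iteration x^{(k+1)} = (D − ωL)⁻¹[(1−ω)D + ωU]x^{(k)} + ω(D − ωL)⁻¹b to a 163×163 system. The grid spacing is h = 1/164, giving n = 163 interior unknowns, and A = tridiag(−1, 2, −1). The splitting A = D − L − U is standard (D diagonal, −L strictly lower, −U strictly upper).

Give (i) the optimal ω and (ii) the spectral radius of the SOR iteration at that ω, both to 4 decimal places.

ω* = 1.9624, ρ_SOR = 0.9624

ρ_J = max_k |cos(kπ/164)| = cos(π/164) = 0.9998
√(1−ρ_J²) = |sin(π/164)| = 0.01915
Young: ω* = 2/(1+√(1−ρ_J²)) = 2/(1+0.01915) = 2/1.01915 = 1.9624.
At ω = 1.9624 every |λ(B_ω)| = ω−1, so ρ_SOR = 0.9624.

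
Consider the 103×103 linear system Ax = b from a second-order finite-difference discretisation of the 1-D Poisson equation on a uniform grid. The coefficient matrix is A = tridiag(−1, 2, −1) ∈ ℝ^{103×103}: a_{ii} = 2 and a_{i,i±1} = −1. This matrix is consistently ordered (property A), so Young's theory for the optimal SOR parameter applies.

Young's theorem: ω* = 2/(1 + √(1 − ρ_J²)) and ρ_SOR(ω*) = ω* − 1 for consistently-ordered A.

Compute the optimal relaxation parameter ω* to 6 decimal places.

With n=103, ρ(Jacobi) = cos(π/104) = 0.999544.
root = sin(π/104) = 0.0302030  (since 1−cos² = sin²).
ω* = 2 / (1 + 0.0302030) = 2 / 1.0302030 ≈ 1.941365.
ρ_SOR = ω* − 1 = 1.941365 − 1 = 0.941365.

ω* = 1.941365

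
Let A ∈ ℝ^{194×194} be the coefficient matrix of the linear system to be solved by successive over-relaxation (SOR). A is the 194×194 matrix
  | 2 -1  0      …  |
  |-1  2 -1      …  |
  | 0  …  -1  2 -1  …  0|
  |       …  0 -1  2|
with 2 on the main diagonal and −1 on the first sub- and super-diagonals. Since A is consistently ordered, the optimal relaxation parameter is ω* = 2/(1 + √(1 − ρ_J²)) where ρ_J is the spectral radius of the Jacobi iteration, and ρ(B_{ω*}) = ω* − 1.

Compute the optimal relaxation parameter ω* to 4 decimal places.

With n=194, ρ(Jacobi) = cos(π/195) = 0.9999.
√(1−ρ_J²) simplifies to sin(π/195) = 0.01611.
Then 2/(1+√(1−ρ_J²)) = 2/(1+0.01611); ω* = 2/1.01611 = 1.9683.
and ρ(B_{ω*}) = 1.9683 − 1 = 0.9683.

ω* = 1.9683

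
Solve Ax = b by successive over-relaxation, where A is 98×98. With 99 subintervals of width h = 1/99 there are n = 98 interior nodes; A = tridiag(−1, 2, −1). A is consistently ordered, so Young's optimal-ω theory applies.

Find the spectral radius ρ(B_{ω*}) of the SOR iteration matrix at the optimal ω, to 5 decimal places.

ρ_SOR = 0.93850

[ρ_J] n=98: ρ(B_J) = cos(π/(n+1)) = cos(π/99) = 0.99950.
root = sin(π/99) = 0.031728  (since 1−cos² = sin²).
ω* = 2 / (1 + 0.031728) = 2 / 1.031728 ≈ 1.93850.
[ρ_SOR] ω* − 1 = 0.93850.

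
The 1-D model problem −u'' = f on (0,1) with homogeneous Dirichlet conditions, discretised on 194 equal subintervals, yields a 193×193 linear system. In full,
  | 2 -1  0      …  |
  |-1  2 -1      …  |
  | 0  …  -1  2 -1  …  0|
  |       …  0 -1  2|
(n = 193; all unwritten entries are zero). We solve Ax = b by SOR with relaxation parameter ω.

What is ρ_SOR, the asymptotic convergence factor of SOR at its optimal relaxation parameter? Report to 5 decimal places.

ρ_J = max_k |cos(kπ/194)| = cos(π/194) = 0.99987
√(1 − cos²(π/194)) = sin(π/194) ≈ 0.016193.
So ω* = 2/1.016193 = 1.96813 (Young).
ρ_SOR = ω* − 1 ≈ 0.96813.

ρ_SOR = 0.96813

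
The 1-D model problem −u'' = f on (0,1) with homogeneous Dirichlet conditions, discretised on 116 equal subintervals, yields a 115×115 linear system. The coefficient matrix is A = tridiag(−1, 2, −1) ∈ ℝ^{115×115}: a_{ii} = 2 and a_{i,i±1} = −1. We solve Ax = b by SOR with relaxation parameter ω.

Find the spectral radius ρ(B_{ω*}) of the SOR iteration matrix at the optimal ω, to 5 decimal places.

ρ_SOR = 0.94727

½·tridiag(1,0,1) at n=115: λ_k = cos(kπ/116); max |λ| at k=1 ⇒ ρ_J = cos(π/116) ≈ 0.99963.
√(1−ρ_J²) simplifies to sin(π/116) = 0.027079.
Young: ω* = 2/(1+√(1−ρ_J²)) = 2/(1+0.027079) = 2/1.027079 = 1.94727.
Hence ρ(B_{ω*}) = 1.94727 − 1 = 0.94727.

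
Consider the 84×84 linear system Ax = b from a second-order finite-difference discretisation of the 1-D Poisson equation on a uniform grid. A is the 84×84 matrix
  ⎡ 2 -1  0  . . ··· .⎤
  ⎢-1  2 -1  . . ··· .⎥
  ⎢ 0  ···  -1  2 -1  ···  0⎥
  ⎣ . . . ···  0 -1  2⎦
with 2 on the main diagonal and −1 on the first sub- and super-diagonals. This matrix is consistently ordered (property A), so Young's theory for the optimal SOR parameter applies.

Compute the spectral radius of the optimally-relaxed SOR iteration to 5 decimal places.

B_J for the 84×84 system has eigenvalues cos(kπ/85); ρ_J = cos(π/85) = 0.99932.
√(1−ρ_J²) simplifies to sin(π/85) = 0.036951.
ω* = 2/(1+0.036951) = 1.92873
ρ_SOR = ω* − 1 = 1.92873 − 1 = 0.92873.

ρ_SOR = 0.92873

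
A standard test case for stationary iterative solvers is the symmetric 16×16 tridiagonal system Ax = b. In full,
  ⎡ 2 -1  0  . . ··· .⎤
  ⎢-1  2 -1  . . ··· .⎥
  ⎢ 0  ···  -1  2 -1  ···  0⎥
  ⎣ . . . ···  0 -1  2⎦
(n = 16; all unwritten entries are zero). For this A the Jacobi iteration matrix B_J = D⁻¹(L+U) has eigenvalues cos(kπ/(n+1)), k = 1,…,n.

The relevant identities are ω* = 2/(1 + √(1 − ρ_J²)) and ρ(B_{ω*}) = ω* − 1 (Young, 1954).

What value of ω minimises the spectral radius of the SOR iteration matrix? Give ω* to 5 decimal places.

ω* = 1.68955

B_J for the 16×16 system has eigenvalues cos(kπ/17); ρ_J = cos(π/17) = 0.98297.
√(1−ρ_J²) = |sin(π/17)| = 0.183750
ω* = 2/(1 + 0.183750) = 2/1.183750 = 1.68955.
ρ_SOR = ω* − 1 = 1.68955 − 1 = 0.68955.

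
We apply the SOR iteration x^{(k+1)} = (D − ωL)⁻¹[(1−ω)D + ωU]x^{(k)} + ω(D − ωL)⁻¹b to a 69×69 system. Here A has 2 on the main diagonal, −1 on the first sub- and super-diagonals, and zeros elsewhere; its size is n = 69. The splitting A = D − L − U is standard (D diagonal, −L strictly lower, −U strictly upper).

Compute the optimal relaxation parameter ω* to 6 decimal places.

ω* = 1.914123

With n=69, ρ(Jacobi) = cos(π/70) = 0.998993.
√(1 − cos²(π/70)) = sin(π/70) ≈ 0.0448648.
Then 2/(1+√(1−ρ_J²)) = 2/(1+0.0448648); ω* = 2/1.0448648 = 1.914123.
ρ_SOR = ω* − 1 = 1.914123 − 1 = 0.914123.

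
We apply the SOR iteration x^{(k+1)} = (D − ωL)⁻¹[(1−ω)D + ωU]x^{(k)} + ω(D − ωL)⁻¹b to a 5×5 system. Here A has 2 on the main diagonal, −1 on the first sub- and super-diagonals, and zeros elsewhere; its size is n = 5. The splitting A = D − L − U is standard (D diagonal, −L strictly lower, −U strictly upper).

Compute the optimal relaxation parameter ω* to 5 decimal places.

B_J for the 5×5 system has eigenvalues cos(kπ/6); ρ_J = cos(π/6) = 0.86603.
√(1−ρ_J²) simplifies to sin(π/6) = 0.500000.
[ω*] 2 ÷ (1 + 0.500000) = 2 ÷ 1.500000 = 1.33333.
At ω = 1.33333 every |λ(B_ω)| = ω−1, so ρ_SOR = 0.33333.

ω* = 1.33333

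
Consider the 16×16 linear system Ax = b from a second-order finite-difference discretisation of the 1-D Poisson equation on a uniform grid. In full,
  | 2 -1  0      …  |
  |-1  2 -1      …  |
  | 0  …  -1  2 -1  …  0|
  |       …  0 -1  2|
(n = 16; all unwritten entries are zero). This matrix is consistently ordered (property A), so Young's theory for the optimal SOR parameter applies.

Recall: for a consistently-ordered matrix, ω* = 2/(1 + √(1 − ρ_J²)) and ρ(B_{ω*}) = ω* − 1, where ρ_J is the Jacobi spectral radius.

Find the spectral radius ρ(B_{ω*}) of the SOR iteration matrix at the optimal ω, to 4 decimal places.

B_J for the 16×16 system has eigenvalues cos(kπ/17); ρ_J = cos(π/17) = 0.9830.
root = sin(π/17) = 0.18375  (since 1−cos² = sin²).
Then 2/(1+√(1−ρ_J²)) = 2/(1+0.18375); ω* = 2/1.18375 = 1.6895.
[ρ_SOR] ω* − 1 = 0.6895.

ρ_SOR = 0.6895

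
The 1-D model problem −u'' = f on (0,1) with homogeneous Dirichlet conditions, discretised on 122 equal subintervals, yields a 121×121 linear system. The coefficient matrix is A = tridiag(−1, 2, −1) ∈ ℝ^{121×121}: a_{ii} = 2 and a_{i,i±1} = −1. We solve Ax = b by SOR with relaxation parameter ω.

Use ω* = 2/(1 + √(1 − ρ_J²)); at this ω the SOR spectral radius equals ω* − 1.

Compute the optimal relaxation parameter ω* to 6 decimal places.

n=121: λ(B_J) = 1 − λ(A)/2 = cos(kπ/122); k=1 gives ρ_J = 0.999668.
√(1−ρ_J²) simplifies to sin(π/122) = 0.0257479.
Young: ω* = 2/(1+√(1−ρ_J²)) = 2/(1+0.0257479) = 2/1.0257479 = 1.949797.
ρ_SOR = ω* − 1 = 1.949797 − 1 = 0.949797.

ω* = 1.949797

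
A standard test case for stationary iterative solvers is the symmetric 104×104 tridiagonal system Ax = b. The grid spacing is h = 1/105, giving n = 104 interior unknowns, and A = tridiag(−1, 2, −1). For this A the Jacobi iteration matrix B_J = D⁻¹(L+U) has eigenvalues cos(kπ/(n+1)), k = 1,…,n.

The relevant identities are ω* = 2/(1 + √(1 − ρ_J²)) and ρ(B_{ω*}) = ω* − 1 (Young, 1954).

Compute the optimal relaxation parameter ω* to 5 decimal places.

ω* = 1.94191

½·tridiag(1,0,1) at n=104: λ_k = cos(kπ/105); max |λ| at k=1 ⇒ ρ_J = cos(π/105) ≈ 0.99955.
√(1−ρ_J²) simplifies to sin(π/105) = 0.029915.
ω* = 2/(1+0.029915) = 1.94191
ρ_SOR = ω* − 1 ≈ 0.94191.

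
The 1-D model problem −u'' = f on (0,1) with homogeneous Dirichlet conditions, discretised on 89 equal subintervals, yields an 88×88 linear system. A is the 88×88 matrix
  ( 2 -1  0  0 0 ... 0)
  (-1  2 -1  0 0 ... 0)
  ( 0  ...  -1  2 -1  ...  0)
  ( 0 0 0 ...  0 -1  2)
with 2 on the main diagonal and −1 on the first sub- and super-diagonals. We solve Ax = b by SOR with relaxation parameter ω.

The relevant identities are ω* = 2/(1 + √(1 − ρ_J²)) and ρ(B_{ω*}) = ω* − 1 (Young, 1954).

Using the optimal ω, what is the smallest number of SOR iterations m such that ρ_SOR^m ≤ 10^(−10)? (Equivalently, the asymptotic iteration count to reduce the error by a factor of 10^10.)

m = 327

With n=88, ρ(Jacobi) = cos(π/89) = 0.9993771.
1 − cos²(π/89) = sin²(π/89) ⇒ √(1−ρ_J²) = sin(π/89) = 0.0352915.
So ω* = 2/1.0352915 = 1.9318231 (Young).
ρ(B_{ω*}) = ω*−1 = 0.9318231
(0.9318231)^m ≤ 10^{−10}  ⇒  m·ln(0.9318231) ≤ −10·ln10  ⇒  m ≥ 326.089  ⇒  m = 327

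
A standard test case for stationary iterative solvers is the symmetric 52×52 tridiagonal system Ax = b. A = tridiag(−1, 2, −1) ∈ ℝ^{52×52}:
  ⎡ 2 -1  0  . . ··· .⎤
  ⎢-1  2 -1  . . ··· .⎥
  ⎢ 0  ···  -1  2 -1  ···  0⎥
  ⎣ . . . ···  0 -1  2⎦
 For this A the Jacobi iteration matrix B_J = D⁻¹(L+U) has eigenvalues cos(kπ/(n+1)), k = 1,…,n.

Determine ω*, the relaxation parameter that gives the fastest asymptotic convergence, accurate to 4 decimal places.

ω* = 1.8881

ρ_J = max_k |cos(kπ/53)| = cos(π/53) = 0.9982
1 − cos²(π/53) = sin²(π/53) ⇒ √(1−ρ_J²) = sin(π/53) = 0.05924.
Young: ω* = 2/(1+√(1−ρ_J²)) = 2/(1+0.05924) = 2/1.05924 = 1.8881.
Hence ρ(B_{ω*}) = 1.8881 − 1 = 0.8881.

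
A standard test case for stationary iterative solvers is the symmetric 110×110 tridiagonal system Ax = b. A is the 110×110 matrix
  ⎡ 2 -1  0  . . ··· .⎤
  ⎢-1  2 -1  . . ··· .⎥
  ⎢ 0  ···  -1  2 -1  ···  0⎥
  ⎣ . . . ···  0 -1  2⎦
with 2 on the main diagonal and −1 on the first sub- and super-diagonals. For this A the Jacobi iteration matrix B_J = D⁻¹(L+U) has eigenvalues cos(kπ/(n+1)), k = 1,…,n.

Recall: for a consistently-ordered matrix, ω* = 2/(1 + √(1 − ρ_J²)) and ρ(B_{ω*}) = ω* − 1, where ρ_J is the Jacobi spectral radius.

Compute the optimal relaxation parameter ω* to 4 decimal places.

spectrum of D⁻¹(L+U) = {cos(kπ/111) : 1≤k≤110}; ρ_J = cos(π/111) = 0.9996.
1 − cos²(π/111) = sin²(π/111) ⇒ √(1−ρ_J²) = sin(π/111) = 0.02830.
ω* = 2/(1+0.02830) = 1.9450
and ρ(B_{ω*}) = 1.9450 − 1 = 0.9450.

ω* = 1.9450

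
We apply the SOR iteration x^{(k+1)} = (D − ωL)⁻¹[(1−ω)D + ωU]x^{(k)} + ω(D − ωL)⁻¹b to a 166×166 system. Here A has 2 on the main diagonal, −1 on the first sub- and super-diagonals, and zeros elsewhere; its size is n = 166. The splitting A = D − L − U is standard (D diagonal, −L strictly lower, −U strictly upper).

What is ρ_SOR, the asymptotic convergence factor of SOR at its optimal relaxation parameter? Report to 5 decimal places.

ρ_SOR = 0.96307

n=166: λ(B_J) = 1 − λ(A)/2 = cos(kπ/167); k=1 gives ρ_J = 0.99982.
1 − cos²(π/167) = sin²(π/167) ⇒ √(1−ρ_J²) = sin(π/167) = 0.018811.
[ω*] 2 ÷ (1 + 0.018811) = 2 ÷ 1.018811 = 1.96307.
ρ(B_{ω*}) = ω*−1 = 0.96307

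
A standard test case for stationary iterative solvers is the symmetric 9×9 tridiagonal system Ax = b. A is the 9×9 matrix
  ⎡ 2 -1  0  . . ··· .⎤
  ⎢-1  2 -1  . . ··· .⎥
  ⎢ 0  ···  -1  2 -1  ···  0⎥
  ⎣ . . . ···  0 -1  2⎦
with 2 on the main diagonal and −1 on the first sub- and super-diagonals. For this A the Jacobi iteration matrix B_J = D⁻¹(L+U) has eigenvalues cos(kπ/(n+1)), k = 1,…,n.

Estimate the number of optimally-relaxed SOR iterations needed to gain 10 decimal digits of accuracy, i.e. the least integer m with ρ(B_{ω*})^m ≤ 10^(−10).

m = 37

B_J for the 9×9 system has eigenvalues cos(kπ/10); ρ_J = cos(π/10) = 0.9510565.
root = sin(π/10) = 0.3090170  (since 1−cos² = sin²).
ω* = 2 / (1 + 0.3090170) = 2 / 1.3090170 ≈ 1.5278640.
ρ(B_{ω*}) = ω*−1 = 0.5278640
m ≥ 10·ln10 / (−ln 0.5278640) = 36.039; smallest integer m = 37.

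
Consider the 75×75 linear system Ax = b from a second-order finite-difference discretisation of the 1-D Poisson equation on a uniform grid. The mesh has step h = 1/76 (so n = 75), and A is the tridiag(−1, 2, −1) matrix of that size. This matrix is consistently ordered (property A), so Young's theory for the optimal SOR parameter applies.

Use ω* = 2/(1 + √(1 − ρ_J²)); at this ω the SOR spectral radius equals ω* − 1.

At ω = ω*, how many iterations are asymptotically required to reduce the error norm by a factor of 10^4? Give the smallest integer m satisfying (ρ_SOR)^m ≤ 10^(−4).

spectrum of D⁻¹(L+U) = {cos(kπ/76) : 1≤k≤75}; ρ_J = cos(π/76) = 0.9991458.
1 − cos²(π/76) = sin²(π/76) ⇒ √(1−ρ_J²) = sin(π/76) = 0.0413250.
ω* = 2/(1 + 0.0413250) = 2/1.0413250 = 1.9206300.
and ρ(B_{ω*}) = 1.9206300 − 1 = 0.9206300.
m ≥ 4·ln10 / (−ln 0.9206300) = 111.374; smallest integer m = 112.

m = 112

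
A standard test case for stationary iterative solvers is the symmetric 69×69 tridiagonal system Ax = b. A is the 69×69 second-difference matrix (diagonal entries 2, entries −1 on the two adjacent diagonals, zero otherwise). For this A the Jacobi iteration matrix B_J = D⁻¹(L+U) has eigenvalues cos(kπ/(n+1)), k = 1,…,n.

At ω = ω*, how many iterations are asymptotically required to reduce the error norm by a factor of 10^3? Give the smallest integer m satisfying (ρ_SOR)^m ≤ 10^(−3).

m = 77

B_J for the 69×69 system has eigenvalues cos(kπ/70); ρ_J = cos(π/70) = 0.9989931.
√(1 − cos²(π/70)) = sin(π/70) ≈ 0.0448648.
ω* = 2/(1 + 0.0448648) = 2/1.0448648 = 1.9141232.
[ρ_SOR] ω* − 1 = 0.9141232.
m ≥ 3·ln10 / (−ln 0.9141232) = 76.932; smallest integer m = 77.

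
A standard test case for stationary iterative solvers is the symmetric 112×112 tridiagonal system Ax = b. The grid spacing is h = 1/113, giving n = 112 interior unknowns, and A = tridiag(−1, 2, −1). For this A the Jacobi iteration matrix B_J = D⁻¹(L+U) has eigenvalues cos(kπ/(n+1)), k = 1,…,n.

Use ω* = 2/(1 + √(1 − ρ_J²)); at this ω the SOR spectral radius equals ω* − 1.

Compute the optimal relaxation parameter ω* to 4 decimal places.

spectrum of D⁻¹(L+U) = {cos(kπ/113) : 1≤k≤112}; ρ_J = cos(π/113) = 0.9996.
root = sin(π/113) = 0.02780  (since 1−cos² = sin²).
ω* = 2/(1+0.02780) = 1.9459
[ρ_SOR] ω* − 1 = 0.9459.

ω* = 1.9459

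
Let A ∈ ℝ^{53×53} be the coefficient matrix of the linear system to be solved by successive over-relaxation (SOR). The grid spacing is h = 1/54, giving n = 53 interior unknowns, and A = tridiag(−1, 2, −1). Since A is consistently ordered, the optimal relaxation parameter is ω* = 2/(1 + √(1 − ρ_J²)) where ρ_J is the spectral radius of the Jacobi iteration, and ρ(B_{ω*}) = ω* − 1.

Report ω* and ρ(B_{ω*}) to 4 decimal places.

B_J for the 53×53 system has eigenvalues cos(kπ/54); ρ_J = cos(π/54) = 0.9983.
√(1 − cos²(π/54)) = sin(π/54) ≈ 0.05814.
ω* = 2 / (1 + 0.05814) = 2 / 1.05814 ≈ 1.8901.
ρ_SOR = ω* − 1 ≈ 0.8901.

ω* = 1.8901, ρ_SOR = 0.8901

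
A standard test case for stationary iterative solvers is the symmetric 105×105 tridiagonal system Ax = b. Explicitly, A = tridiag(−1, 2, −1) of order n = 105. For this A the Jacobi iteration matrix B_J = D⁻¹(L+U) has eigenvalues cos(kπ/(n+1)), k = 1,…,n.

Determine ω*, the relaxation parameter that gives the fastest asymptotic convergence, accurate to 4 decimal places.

ω* = 1.9424

B_J for the 105×105 system has eigenvalues cos(kπ/106); ρ_J = cos(π/106) = 0.9996.
1 − cos²(π/106) = sin²(π/106) ⇒ √(1−ρ_J²) = sin(π/106) = 0.02963.
ω* = 2/(1 + 0.02963) = 2/1.02963 = 1.9424.
Hence ρ(B_{ω*}) = 1.9424 − 1 = 0.9424.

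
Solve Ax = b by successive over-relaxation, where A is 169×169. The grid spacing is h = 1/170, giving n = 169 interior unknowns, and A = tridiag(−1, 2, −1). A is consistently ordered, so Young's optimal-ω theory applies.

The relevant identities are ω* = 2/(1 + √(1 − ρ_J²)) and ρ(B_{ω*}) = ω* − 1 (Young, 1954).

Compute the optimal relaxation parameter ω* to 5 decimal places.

spectrum of D⁻¹(L+U) = {cos(kπ/170) : 1≤k≤169}; ρ_J = cos(π/170) = 0.99983.
√(1−ρ_J²) = |sin(π/170)| = 0.018479
[ω*] 2 ÷ (1 + 0.018479) = 2 ÷ 1.018479 = 1.96371.
ρ_SOR = ω* − 1 ≈ 0.96371.

ω* = 1.96371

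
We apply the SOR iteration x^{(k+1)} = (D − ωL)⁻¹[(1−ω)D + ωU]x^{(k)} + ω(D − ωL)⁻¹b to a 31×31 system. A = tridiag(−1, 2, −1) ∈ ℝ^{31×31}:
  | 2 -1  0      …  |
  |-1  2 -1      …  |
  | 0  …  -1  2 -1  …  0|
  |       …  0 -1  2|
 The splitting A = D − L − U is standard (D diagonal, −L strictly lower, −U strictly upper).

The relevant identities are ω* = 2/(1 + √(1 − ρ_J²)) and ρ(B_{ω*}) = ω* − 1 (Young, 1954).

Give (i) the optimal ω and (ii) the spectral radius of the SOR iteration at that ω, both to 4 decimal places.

ω* = 1.8215, ρ_SOR = 0.8215

n=31: λ(B_J) = 1 − λ(A)/2 = cos(kπ/32); k=1 gives ρ_J = 0.9952.
√(1−ρ_J²) simplifies to sin(π/32) = 0.09802.
ω* = 2/(1 + 0.09802) = 2/1.09802 = 1.8215.
At ω = 1.8215 every |λ(B_ω)| = ω−1, so ρ_SOR = 0.8215.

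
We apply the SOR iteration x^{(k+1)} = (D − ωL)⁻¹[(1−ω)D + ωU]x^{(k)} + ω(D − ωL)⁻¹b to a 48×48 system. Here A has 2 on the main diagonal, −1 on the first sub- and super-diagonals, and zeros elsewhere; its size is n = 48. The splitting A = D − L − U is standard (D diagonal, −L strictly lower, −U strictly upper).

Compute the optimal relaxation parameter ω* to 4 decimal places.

ω* = 1.8796

n=48: λ(B_J) = 1 − λ(A)/2 = cos(kπ/49); k=1 gives ρ_J = 0.9979.
√(1 − cos²(π/49)) = sin(π/49) ≈ 0.06407.
ω* = 2 / (1 + 0.06407) = 2 / 1.06407 ≈ 1.8796.
At ω = 1.8796 every |λ(B_ω)| = ω−1, so ρ_SOR = 0.8796.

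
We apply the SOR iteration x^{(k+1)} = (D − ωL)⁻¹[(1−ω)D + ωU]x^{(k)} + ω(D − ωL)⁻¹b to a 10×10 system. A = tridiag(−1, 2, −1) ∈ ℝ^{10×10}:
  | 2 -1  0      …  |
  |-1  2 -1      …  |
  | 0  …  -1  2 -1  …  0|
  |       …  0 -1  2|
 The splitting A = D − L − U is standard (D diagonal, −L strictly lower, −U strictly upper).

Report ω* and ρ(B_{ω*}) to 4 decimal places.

[ρ_J] n=10: ρ(B_J) = cos(π/(n+1)) = cos(π/11) = 0.9595.
√(1−ρ_J²) = |sin(π/11)| = 0.28173
Then 2/(1+√(1−ρ_J²)) = 2/(1+0.28173); ω* = 2/1.28173 = 1.5604.
Hence ρ(B_{ω*}) = 1.5604 − 1 = 0.5604.

ω* = 1.5604, ρ_SOR = 0.5604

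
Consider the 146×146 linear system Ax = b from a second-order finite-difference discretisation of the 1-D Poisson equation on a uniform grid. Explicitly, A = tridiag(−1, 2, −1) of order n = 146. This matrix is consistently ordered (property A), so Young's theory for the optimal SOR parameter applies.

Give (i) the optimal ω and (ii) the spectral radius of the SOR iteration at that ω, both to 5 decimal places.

ω* = 1.95815, ρ_SOR = 0.95815

½·tridiag(1,0,1) at n=146: λ_k = cos(kπ/147); max |λ| at k=1 ⇒ ρ_J = cos(π/147) ≈ 0.99977.
√(1−ρ_J²) = |sin(π/147)| = 0.021370
Young: ω* = 2/(1+√(1−ρ_J²)) = 2/(1+0.021370) = 2/1.021370 = 1.95815.
ρ_SOR = ω* − 1 = 1.95815 − 1 = 0.95815.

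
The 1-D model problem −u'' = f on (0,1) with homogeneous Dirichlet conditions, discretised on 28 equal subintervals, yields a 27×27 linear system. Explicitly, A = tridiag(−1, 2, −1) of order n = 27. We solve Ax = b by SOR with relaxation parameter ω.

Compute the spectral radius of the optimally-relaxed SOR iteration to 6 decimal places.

ρ_SOR = 0.798619

With n=27, ρ(Jacobi) = cos(π/28) = 0.993712.
1 − cos²(π/28) = sin²(π/28) ⇒ √(1−ρ_J²) = sin(π/28) = 0.1119645.
[ω*] 2 ÷ (1 + 0.1119645) = 2 ÷ 1.1119645 = 1.798619.
ρ(B_{ω*}) = ω*−1 = 0.798619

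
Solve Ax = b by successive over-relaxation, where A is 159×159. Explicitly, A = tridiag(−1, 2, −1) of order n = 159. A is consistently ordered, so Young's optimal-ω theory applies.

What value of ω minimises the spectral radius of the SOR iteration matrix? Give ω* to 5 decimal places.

spectrum of D⁻¹(L+U) = {cos(kπ/160) : 1≤k≤159}; ρ_J = cos(π/160) = 0.99981.
root = sin(π/160) = 0.019634  (since 1−cos² = sin²).
ω* = 2/(1+0.019634) = 1.96149
and ρ(B_{ω*}) = 1.96149 − 1 = 0.96149.

ω* = 1.96149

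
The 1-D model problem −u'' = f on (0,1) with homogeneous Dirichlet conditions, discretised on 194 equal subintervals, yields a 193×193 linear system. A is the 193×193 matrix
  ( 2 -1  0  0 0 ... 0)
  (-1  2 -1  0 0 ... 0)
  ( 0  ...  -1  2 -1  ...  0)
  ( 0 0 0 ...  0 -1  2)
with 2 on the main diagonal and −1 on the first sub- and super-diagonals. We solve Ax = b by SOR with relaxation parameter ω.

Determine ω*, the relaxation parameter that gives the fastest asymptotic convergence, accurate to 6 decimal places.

ω* = 1.968130

With n=193, ρ(Jacobi) = cos(π/194) = 0.999869.
root = sin(π/194) = 0.0161931  (since 1−cos² = sin²).
Young: ω* = 2/(1+√(1−ρ_J²)) = 2/(1+0.0161931) = 2/1.0161931 = 1.968130.
[ρ_SOR] ω* − 1 = 0.968130.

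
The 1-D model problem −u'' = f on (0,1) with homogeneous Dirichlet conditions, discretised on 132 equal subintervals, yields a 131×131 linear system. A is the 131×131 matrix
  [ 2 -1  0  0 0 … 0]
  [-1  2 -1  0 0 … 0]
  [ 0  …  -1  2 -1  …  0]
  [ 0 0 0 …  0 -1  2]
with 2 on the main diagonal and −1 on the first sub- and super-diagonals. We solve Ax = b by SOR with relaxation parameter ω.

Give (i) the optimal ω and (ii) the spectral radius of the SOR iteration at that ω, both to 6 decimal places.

ρ_J = max_k |cos(kπ/132)| = cos(π/132) = 0.999717
√(1 − cos²(π/132)) = sin(π/132) ≈ 0.0237977.
Then 2/(1+√(1−ρ_J²)) = 2/(1+0.0237977); ω* = 2/1.0237977 = 1.953511.
ρ_SOR = ω* − 1 = 1.953511 − 1 = 0.953511.

ω* = 1.953511, ρ_SOR = 0.953511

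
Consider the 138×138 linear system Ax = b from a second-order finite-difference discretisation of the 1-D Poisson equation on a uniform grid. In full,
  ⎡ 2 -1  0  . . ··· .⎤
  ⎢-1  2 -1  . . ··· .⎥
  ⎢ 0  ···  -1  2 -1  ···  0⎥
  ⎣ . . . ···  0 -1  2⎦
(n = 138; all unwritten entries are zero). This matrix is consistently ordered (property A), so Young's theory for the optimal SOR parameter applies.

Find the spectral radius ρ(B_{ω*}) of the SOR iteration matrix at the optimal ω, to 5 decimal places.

ρ_SOR = 0.95580

n=138: λ(B_J) = 1 − λ(A)/2 = cos(kπ/139); k=1 gives ρ_J = 0.99974.
√(1 − cos²(π/139)) = sin(π/139) ≈ 0.022599.
ω* = 2 / (1 + 0.022599) = 2 / 1.022599 ≈ 1.95580.
Hence ρ(B_{ω*}) = 1.95580 − 1 = 0.95580.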